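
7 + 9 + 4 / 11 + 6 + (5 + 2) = 323 / 11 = 29.36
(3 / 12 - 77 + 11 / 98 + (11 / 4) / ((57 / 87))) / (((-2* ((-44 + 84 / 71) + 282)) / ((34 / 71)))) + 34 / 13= 276226455 / 102766573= 2.69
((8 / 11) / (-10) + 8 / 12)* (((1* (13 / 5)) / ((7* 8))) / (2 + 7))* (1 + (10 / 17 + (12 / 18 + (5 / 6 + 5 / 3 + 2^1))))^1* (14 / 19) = 438893 / 28779300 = 0.02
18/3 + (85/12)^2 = 8089/144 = 56.17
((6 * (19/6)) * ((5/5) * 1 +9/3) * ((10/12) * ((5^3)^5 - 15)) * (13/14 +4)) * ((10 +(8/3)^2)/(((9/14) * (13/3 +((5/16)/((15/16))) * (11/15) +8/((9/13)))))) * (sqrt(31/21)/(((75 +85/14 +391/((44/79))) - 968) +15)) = -18670654287698000 * sqrt(651)/4238811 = -112384386483.70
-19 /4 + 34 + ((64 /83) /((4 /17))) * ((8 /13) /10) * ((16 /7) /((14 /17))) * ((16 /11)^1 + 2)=362716021 /11631620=31.18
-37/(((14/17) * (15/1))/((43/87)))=-27047/18270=-1.48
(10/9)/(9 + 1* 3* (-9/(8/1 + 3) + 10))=55/1809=0.03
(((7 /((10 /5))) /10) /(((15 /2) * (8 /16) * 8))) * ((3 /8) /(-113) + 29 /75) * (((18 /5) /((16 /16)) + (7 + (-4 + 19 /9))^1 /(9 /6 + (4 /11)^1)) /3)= 1064513387 /112581900000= 0.01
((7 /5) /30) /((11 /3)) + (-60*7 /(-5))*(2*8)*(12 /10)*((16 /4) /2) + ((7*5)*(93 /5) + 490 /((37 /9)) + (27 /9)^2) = 81497719 /20350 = 4004.80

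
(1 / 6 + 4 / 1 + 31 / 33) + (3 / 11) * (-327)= -5549 / 66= -84.08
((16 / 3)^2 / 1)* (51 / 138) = 2176 / 207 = 10.51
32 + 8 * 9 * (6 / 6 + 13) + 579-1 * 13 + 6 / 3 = 1608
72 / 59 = 1.22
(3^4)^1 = 81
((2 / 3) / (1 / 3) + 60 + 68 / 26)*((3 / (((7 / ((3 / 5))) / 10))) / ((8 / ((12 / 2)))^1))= 124.62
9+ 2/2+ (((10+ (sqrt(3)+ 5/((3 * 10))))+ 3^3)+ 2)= sqrt(3)+ 295/6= 50.90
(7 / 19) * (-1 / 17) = -7 / 323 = -0.02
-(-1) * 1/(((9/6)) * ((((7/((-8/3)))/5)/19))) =-1520/63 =-24.13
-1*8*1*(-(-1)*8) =-64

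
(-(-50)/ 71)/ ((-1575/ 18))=-0.01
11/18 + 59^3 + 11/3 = 3696899/18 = 205383.28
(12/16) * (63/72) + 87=2805/32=87.66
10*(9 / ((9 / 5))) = 50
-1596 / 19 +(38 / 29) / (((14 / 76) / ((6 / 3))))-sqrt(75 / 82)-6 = -15382 / 203-5 * sqrt(246) / 82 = -76.73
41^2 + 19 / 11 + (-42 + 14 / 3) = 54298 / 33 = 1645.39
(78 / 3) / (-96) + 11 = 515 / 48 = 10.73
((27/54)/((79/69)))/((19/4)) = 138/1501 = 0.09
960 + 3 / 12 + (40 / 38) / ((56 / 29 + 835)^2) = 42990574550019 / 44770189516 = 960.25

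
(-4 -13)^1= -17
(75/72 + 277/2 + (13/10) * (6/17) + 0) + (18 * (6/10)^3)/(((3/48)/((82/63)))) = 78886159/357000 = 220.97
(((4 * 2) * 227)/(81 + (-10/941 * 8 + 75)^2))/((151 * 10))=402008374/1903079042215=0.00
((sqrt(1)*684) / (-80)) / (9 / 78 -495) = 741 / 42890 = 0.02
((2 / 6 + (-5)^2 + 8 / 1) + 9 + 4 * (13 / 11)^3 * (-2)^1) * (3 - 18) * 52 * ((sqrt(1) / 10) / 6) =-1512017 / 3993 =-378.67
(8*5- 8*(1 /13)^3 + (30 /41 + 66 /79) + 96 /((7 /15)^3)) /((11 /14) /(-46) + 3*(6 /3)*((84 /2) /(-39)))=-221449500619280 /1454807082001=-152.22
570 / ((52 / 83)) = 909.81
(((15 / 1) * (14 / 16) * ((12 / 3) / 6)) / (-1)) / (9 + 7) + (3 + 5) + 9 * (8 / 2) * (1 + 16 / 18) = 4829 / 64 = 75.45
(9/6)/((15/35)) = 3.50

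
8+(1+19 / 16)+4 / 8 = 171 / 16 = 10.69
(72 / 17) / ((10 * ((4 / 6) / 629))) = 399.60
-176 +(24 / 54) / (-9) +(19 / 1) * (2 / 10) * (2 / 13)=-923822 / 5265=-175.46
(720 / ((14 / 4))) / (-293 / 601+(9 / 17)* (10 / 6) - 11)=-14712480 / 758471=-19.40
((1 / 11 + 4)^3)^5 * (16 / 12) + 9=8377731649519427860678359 / 4177248169415651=2005562348.64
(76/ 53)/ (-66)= -38/ 1749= -0.02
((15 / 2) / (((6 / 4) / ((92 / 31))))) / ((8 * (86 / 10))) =575 / 2666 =0.22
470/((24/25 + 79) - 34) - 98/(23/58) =-6260666/26427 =-236.90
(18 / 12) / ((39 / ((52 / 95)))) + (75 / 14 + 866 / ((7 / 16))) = 2639793 / 1330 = 1984.81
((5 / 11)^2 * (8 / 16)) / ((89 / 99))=225 / 1958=0.11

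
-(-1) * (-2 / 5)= -0.40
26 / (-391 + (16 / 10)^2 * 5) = -130 / 1891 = -0.07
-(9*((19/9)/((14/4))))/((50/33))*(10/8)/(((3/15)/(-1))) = 627/28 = 22.39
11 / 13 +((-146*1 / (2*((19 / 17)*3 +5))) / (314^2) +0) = 153990819 / 182008216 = 0.85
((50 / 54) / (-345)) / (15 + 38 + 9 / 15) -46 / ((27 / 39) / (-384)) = 12739064807 / 499284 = 25514.67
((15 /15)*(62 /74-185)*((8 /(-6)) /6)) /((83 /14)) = 190792 /27639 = 6.90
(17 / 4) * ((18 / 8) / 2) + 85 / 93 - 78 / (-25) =8.82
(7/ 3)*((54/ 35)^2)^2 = 2834352/ 214375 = 13.22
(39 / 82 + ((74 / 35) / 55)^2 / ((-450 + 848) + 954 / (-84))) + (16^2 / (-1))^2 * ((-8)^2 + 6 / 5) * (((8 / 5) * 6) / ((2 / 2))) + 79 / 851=8202450772993016669489 / 199960800751250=41020293.69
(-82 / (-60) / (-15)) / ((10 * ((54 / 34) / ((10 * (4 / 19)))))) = -1394 / 115425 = -0.01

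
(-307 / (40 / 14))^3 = -9924513949 / 8000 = -1240564.24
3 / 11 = 0.27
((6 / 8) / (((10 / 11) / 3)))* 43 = 4257 / 40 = 106.42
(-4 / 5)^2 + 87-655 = -14184 / 25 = -567.36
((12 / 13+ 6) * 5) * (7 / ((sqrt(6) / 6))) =3150 * sqrt(6) / 13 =593.53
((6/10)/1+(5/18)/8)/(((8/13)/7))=41587/5760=7.22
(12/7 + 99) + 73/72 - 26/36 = 16969/168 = 101.01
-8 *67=-536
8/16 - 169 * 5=-1689/2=-844.50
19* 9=171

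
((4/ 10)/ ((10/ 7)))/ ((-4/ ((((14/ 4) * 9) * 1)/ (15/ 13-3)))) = 1911/ 1600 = 1.19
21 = 21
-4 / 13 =-0.31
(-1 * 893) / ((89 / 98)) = -87514 / 89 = -983.30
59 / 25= 2.36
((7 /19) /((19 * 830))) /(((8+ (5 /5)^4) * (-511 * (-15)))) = 1 /2952853650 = 0.00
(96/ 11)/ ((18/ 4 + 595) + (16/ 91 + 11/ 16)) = 139776/ 9615419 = 0.01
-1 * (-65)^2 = -4225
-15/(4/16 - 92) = 60/367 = 0.16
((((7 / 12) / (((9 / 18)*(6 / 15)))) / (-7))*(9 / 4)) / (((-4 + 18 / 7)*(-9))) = -7 / 96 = -0.07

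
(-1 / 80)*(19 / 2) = -19 / 160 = -0.12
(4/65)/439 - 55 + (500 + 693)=1138.00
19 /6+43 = 277 /6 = 46.17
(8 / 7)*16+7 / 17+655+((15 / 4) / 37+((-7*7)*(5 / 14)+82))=738.30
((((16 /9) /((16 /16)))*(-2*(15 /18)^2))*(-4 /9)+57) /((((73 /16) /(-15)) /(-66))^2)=131192652800 /47961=2735402.78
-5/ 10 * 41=-41/ 2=-20.50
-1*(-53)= 53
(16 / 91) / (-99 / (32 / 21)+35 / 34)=-8704 / 3165253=-0.00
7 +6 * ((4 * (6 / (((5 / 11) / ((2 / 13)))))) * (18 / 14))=31697 / 455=69.66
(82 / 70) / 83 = 41 / 2905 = 0.01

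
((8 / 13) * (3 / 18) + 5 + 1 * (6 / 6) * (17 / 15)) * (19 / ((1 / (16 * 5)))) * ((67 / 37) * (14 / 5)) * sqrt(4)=693489664 / 7215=96117.76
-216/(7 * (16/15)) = -405/14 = -28.93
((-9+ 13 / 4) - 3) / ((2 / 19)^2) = -12635 / 16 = -789.69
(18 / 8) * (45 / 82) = 405 / 328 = 1.23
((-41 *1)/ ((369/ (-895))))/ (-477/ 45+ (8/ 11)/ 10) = -49225/ 5211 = -9.45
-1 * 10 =-10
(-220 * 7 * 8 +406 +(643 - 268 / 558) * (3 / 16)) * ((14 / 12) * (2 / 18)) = -122841383 / 80352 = -1528.79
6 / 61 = 0.10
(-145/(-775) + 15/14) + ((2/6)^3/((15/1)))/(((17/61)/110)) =6672727/2988090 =2.23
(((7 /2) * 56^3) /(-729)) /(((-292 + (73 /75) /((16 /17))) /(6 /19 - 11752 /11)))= -54881896652800 /17732738133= -3094.95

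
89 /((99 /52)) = 46.75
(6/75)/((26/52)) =4/25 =0.16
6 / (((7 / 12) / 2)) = 144 / 7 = 20.57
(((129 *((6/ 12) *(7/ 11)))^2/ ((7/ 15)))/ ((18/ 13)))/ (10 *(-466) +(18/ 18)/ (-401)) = -337359295/ 602954616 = -0.56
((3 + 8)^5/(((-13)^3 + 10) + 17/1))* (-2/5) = 161051/5425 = 29.69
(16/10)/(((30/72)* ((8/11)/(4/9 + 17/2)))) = 3542/75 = 47.23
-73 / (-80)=73 / 80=0.91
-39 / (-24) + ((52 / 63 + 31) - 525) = -247741 / 504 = -491.55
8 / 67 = 0.12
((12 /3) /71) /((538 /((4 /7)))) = 8 /133693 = 0.00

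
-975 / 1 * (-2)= 1950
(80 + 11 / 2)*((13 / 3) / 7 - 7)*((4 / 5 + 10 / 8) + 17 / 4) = -34371 / 10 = -3437.10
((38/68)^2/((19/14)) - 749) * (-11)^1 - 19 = 4749697/578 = 8217.47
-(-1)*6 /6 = 1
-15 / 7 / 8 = -15 / 56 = -0.27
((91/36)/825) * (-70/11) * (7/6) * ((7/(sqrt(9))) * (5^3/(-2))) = 780325/235224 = 3.32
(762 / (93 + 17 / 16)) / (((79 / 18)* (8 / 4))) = 109728 / 118895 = 0.92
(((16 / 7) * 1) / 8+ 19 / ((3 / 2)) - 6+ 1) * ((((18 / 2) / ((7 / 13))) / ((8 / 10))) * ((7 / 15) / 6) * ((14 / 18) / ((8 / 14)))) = 15197 / 864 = 17.59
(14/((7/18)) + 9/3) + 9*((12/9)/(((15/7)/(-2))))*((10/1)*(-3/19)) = 1077/19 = 56.68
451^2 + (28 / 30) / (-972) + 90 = 1483449383 / 7290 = 203491.00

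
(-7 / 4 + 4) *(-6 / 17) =-27 / 34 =-0.79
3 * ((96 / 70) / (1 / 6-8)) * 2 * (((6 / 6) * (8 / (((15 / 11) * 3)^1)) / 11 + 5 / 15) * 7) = -4416 / 1175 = -3.76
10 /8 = 5 /4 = 1.25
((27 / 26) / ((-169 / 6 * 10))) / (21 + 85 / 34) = -81 / 516295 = -0.00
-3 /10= -0.30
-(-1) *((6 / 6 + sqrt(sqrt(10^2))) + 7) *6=6 *sqrt(10) + 48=66.97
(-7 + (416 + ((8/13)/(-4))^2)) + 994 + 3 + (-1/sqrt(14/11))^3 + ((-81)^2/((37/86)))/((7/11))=1110476376/43771 - 11 * sqrt(154)/196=25369.44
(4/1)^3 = 64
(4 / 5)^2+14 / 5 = 86 / 25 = 3.44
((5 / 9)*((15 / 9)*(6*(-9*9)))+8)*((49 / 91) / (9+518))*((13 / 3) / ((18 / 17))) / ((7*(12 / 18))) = -221 / 558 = -0.40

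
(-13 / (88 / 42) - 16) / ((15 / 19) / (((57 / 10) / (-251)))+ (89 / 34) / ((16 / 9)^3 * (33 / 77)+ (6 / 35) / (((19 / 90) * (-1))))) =154632945710 / 230678897339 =0.67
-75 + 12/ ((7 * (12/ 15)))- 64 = -958/ 7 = -136.86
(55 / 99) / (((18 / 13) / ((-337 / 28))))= -21905 / 4536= -4.83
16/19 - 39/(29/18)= -12874/551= -23.36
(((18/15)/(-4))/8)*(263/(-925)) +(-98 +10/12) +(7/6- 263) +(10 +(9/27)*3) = -25751211/74000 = -347.99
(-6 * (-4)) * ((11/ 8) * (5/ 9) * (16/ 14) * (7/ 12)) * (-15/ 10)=-55/ 3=-18.33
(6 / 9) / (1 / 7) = 14 / 3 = 4.67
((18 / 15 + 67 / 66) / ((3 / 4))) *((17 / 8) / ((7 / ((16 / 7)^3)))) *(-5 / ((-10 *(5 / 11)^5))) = 93155177984 / 337640625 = 275.90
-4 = -4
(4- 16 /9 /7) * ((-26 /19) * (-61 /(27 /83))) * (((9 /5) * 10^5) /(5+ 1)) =310665680000 /10773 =28837434.33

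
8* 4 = 32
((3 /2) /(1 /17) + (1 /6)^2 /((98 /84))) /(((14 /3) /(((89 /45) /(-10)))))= -1.08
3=3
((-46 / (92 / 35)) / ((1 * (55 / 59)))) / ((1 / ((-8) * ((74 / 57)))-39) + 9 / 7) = 855736 / 1723557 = 0.50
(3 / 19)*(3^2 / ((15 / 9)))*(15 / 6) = 81 / 38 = 2.13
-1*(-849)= 849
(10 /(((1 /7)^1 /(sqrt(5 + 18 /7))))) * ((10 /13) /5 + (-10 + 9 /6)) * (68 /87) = -73780 * sqrt(371) /1131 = -1256.50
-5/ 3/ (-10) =1/ 6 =0.17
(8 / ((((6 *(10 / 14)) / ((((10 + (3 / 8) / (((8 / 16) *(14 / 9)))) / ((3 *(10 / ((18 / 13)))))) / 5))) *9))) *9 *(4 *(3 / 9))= 1174 / 4875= 0.24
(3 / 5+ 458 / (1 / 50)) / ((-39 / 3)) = -114503 / 65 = -1761.58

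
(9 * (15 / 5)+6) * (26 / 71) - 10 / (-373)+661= 17826007 / 26483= 673.11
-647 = -647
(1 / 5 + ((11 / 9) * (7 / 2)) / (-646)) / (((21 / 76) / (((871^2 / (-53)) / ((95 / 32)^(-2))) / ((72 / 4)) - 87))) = -77933383916411 / 15693834240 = -4965.86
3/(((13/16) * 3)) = 16/13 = 1.23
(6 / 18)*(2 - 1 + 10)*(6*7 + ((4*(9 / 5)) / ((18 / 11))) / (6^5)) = 8981401 / 58320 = 154.00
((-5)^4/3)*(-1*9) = -1875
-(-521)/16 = 521/16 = 32.56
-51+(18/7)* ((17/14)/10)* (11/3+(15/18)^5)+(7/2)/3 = -20559611/423360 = -48.56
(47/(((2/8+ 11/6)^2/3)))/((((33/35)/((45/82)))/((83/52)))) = 30.18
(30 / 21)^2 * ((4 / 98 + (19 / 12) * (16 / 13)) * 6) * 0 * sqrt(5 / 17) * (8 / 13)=0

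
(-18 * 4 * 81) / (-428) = 1458 / 107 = 13.63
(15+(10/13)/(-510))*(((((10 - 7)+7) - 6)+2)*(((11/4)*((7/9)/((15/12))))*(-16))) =-2463.75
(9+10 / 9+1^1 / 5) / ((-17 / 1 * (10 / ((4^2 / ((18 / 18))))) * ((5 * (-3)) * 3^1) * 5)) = 3712 / 860625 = 0.00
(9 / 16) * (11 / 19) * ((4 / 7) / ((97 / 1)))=99 / 51604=0.00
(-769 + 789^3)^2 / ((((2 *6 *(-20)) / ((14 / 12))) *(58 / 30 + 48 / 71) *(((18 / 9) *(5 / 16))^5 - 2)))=17539570917035202560000 / 74331501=235964169713661.54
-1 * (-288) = 288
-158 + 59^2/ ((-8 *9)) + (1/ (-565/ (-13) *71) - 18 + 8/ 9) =-215136433/ 962760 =-223.46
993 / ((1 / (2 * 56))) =111216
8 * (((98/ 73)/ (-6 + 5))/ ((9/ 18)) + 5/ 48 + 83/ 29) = 28585/ 12702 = 2.25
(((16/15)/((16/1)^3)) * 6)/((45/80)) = 1/360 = 0.00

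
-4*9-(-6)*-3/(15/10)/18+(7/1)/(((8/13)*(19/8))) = -1817/57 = -31.88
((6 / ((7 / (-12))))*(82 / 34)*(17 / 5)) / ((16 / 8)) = -1476 / 35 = -42.17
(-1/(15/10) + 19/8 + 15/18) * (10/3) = 305/36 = 8.47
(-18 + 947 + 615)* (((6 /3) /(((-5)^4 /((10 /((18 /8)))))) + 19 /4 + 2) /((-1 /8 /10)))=-187991264 /225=-835516.73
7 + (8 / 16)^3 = 57 / 8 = 7.12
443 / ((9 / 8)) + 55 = 4039 / 9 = 448.78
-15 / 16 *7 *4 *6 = -315 / 2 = -157.50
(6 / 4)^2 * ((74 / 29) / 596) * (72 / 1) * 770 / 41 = 2307690 / 177161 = 13.03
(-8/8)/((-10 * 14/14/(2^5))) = 16/5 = 3.20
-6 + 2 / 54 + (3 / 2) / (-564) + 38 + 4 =365821 / 10152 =36.03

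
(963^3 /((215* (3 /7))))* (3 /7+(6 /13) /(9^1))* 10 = 25997862546 /559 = 46507804.20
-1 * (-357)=357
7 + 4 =11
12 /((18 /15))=10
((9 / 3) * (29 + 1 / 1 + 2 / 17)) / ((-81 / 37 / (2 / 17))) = -37888 / 7803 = -4.86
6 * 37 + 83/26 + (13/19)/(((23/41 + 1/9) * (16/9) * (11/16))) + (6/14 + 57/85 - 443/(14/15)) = -99235225181/400920520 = -247.52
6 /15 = 2 /5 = 0.40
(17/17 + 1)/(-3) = -2/3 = -0.67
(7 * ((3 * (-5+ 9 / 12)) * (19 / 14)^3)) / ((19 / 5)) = -92055 / 1568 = -58.71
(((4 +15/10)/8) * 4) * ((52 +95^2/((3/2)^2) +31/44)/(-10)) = -1609271/1440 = -1117.55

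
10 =10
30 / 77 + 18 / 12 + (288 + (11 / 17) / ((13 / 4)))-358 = -2311293 / 34034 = -67.91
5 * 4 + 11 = 31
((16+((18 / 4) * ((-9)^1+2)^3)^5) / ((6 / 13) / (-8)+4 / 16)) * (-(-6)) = -2186642324884864821 / 8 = -273330290610608102.62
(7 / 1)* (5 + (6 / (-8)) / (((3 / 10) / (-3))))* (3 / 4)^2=1575 / 32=49.22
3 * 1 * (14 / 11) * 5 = 210 / 11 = 19.09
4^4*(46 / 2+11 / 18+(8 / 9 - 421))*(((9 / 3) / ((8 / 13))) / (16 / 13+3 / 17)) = -109357872 / 311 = -351633.03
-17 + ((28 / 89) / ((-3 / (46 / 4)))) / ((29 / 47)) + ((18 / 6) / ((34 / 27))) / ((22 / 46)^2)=-272011403 / 31854702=-8.54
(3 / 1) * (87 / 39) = 87 / 13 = 6.69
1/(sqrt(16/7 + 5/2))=sqrt(938)/67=0.46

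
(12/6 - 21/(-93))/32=69/992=0.07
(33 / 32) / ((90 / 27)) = 99 / 320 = 0.31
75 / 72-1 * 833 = -19967 / 24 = -831.96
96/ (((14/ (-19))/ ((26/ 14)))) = -11856/ 49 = -241.96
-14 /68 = -7 /34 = -0.21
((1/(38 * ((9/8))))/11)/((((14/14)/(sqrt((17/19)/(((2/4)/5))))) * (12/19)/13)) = 13 * sqrt(3230)/5643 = 0.13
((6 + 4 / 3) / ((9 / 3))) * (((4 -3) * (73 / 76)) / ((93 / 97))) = 77891 / 31806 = 2.45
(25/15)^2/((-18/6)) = -25/27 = -0.93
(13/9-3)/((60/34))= -119/135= -0.88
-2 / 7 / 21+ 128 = 18814 / 147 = 127.99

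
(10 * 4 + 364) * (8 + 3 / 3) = 3636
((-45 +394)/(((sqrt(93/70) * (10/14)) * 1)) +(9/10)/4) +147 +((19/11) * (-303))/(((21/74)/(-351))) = 2443 * sqrt(6510)/465 +1994217693/3080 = 647897.17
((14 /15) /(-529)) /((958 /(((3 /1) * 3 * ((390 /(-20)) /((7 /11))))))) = 1287 /2533910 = 0.00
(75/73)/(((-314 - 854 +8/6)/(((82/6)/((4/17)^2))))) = -35547/163520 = -0.22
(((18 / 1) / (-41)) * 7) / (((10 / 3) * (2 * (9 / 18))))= -189 / 205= -0.92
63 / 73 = 0.86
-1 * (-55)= 55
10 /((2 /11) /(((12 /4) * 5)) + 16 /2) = 825 /661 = 1.25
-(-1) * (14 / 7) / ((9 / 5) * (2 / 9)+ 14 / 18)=90 / 53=1.70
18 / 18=1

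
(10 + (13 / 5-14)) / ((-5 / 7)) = 49 / 25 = 1.96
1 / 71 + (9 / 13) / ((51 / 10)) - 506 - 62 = -567.85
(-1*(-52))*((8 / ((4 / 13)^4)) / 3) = 371293 / 24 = 15470.54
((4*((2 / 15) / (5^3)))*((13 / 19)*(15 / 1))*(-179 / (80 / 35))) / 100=-16289 / 475000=-0.03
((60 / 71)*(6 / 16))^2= 2025 / 20164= 0.10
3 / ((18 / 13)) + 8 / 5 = 113 / 30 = 3.77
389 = 389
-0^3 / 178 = 0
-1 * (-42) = 42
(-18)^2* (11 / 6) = 594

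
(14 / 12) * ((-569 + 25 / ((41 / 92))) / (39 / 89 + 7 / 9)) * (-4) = 39303201 / 19967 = 1968.41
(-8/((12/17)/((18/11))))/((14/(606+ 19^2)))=-98634/77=-1280.96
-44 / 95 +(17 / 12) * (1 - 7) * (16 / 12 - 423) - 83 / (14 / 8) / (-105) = 6673697 / 1862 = 3584.16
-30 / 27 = -10 / 9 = -1.11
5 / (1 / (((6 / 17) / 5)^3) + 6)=1080 / 615421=0.00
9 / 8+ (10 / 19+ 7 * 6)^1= 6635 / 152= 43.65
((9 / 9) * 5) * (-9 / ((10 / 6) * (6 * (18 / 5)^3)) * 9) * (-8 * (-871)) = -108875 / 18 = -6048.61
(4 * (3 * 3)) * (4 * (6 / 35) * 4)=3456 / 35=98.74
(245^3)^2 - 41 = 216270112515584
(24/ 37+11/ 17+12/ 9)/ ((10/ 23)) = 114103/ 18870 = 6.05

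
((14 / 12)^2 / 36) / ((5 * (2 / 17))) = 833 / 12960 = 0.06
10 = 10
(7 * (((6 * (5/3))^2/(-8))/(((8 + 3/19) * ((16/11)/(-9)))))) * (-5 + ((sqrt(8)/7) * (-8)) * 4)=-18810 * sqrt(2)/31 - 329175/992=-1189.94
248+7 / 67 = 16623 / 67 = 248.10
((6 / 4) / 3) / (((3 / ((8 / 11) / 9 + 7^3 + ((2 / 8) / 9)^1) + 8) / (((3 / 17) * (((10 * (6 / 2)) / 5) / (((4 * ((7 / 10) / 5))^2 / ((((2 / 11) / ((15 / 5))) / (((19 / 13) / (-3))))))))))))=-9935566875 / 378889390264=-0.03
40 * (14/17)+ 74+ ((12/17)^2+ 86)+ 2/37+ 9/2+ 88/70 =149141099/748510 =199.25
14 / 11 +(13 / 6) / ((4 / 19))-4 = 1997 / 264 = 7.56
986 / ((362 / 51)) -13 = 22790 / 181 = 125.91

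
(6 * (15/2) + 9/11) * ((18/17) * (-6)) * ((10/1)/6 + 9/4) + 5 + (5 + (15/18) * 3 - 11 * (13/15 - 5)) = -6070567/5610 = -1082.10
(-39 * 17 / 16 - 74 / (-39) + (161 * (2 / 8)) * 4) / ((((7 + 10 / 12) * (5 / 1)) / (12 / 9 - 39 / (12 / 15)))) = -43125079 / 293280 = -147.04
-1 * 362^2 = -131044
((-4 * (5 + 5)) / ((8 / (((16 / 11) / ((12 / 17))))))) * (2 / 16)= -85 / 66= -1.29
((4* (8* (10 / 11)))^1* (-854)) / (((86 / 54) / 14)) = -103299840 / 473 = -218392.90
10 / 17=0.59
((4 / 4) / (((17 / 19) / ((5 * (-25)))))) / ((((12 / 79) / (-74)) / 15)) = 34710625 / 34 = 1020900.74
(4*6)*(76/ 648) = 76/ 27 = 2.81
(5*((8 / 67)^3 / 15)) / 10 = 256 / 4511445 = 0.00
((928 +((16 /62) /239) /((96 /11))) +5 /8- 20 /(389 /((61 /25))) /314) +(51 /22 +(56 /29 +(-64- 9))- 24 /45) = 992327102370141 /1154754115064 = 859.34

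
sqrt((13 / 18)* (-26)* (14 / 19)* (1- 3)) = 26* sqrt(133) / 57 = 5.26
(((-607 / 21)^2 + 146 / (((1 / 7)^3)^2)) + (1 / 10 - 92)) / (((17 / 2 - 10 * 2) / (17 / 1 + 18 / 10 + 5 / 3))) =-23256098655757 / 760725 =-30570966.72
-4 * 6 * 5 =-120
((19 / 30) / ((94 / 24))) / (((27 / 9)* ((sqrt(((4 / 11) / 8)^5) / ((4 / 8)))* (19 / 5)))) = 484* sqrt(22) / 141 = 16.10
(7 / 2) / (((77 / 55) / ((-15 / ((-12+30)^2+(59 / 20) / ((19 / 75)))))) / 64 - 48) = -425600 / 5896321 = -0.07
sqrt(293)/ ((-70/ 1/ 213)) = -213 * sqrt(293)/ 70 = -52.09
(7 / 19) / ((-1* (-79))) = 7 / 1501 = 0.00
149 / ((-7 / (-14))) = 298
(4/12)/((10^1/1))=1/30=0.03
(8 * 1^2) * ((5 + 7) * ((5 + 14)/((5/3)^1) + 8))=9312/5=1862.40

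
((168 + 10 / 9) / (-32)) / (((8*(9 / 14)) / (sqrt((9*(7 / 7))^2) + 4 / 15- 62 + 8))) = 3574417 / 77760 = 45.97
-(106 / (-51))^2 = -4.32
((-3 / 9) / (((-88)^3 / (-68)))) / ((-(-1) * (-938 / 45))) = 255 / 159805184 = 0.00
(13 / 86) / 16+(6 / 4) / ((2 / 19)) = 14.26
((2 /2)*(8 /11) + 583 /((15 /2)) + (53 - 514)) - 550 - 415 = -222344 /165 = -1347.54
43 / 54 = 0.80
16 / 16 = 1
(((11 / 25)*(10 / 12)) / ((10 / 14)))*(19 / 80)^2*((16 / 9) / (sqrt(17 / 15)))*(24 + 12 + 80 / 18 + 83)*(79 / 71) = 2439714893*sqrt(255) / 5866020000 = 6.64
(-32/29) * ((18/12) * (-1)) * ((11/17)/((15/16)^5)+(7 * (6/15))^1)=6.11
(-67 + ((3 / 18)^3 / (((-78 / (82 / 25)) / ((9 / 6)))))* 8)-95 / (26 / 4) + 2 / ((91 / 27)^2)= -910464767 / 11179350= -81.44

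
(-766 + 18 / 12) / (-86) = 1529 / 172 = 8.89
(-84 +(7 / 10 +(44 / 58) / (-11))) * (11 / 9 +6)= -104767 / 174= -602.11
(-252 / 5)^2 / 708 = 5292 / 1475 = 3.59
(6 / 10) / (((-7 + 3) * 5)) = -3 / 100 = -0.03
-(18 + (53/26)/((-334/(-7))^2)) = -52210805/2900456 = -18.00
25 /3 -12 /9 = 7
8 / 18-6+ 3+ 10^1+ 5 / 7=514 / 63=8.16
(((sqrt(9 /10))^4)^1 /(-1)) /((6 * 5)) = -27 /1000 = -0.03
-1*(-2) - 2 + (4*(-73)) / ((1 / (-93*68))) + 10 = 1846618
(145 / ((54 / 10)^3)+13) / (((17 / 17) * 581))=274004 / 11435823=0.02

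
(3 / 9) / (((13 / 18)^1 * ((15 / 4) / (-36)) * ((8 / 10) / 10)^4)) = -1406250 / 13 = -108173.08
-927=-927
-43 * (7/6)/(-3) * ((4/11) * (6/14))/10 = 43/165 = 0.26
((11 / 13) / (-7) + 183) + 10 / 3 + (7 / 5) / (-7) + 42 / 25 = 1281001 / 6825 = 187.69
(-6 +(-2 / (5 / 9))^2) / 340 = 87 / 4250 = 0.02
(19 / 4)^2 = 361 / 16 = 22.56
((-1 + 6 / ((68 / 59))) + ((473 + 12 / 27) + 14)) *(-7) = -1053115 / 306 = -3441.55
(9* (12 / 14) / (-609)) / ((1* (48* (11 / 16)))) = -6 / 15631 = -0.00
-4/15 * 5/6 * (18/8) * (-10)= 5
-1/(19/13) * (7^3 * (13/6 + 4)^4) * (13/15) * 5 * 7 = -760476434809/73872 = -10294515.31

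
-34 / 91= -0.37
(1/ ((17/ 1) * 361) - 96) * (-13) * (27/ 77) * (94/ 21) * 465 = 3012959454570/ 3307843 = 910853.22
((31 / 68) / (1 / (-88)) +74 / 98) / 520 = -32789 / 433160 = -0.08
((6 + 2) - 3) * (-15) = -75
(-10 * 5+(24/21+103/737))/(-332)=251333/1712788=0.15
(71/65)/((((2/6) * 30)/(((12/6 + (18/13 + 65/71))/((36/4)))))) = 441/8450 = 0.05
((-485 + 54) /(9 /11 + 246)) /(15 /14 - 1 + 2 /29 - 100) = 1924846 /110074245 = 0.02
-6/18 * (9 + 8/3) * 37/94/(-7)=185/846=0.22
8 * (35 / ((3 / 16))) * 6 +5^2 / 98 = 878105 / 98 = 8960.26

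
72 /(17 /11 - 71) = -198 /191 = -1.04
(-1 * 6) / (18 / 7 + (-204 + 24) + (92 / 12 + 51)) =63 / 1247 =0.05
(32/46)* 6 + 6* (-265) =-36474/23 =-1585.83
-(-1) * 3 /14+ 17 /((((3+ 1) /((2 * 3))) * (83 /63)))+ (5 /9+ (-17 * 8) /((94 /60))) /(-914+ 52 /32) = 35274195770 /1793824137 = 19.66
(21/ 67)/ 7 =3/ 67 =0.04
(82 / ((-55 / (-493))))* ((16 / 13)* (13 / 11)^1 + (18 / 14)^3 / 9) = 257877454 / 207515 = 1242.69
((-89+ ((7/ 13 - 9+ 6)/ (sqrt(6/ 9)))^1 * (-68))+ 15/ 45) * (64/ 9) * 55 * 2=-1872640/ 27+ 7659520 * sqrt(6)/ 117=91001.22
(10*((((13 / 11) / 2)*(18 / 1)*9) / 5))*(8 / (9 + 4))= 1296 / 11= 117.82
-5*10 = -50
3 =3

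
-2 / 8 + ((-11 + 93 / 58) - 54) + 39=-2859 / 116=-24.65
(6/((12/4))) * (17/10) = 17/5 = 3.40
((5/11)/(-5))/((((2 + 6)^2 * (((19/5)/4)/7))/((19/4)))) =-35/704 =-0.05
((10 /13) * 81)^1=810 /13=62.31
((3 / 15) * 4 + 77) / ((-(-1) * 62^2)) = 389 / 19220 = 0.02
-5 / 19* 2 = -10 / 19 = -0.53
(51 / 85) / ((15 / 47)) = 47 / 25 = 1.88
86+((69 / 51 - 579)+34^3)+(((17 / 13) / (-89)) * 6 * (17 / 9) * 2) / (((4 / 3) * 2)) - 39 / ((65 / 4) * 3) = 7633819783 / 196690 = 38811.43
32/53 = 0.60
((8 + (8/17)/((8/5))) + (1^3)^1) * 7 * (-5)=-325.29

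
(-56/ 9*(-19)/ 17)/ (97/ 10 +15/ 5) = 10640/ 19431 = 0.55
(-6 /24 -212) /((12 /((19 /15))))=-5377 /240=-22.40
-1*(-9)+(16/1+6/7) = 181/7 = 25.86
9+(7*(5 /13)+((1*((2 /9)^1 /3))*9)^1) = 482 /39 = 12.36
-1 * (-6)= 6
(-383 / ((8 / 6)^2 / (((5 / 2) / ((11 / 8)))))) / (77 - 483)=17235 / 17864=0.96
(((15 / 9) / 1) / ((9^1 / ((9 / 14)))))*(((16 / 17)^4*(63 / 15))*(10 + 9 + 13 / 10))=3325952 / 417605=7.96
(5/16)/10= 1/32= 0.03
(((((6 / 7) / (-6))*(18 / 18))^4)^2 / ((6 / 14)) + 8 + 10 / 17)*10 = 85.88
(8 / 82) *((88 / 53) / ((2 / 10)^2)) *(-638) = -5614400 / 2173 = -2583.71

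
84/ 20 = 21/ 5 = 4.20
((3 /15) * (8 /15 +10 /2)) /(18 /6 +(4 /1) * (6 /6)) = 83 /525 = 0.16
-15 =-15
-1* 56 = -56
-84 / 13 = -6.46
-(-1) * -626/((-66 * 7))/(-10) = -313/2310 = -0.14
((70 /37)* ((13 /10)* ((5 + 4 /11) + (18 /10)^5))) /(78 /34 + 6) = 1290064958 /179334375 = 7.19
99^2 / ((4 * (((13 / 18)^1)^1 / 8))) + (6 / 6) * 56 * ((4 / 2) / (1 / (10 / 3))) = 1073068 / 39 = 27514.56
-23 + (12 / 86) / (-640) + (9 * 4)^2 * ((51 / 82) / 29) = 78442193 / 16360640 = 4.79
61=61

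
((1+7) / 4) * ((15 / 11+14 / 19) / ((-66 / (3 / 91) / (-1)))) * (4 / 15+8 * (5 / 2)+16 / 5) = 14048 / 285285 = 0.05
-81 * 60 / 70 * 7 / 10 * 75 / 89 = -3645 / 89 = -40.96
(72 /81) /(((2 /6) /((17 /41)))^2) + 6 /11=35518 /18491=1.92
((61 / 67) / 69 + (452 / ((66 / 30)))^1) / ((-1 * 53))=-10448651 / 2695209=-3.88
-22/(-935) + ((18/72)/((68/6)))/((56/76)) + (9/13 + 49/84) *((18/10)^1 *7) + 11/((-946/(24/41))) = 3517147303/218188880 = 16.12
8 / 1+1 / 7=57 / 7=8.14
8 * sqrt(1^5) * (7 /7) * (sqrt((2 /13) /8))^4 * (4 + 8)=6 /169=0.04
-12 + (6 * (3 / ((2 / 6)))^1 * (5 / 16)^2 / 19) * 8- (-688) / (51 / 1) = 57529 / 15504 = 3.71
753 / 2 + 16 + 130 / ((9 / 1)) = 7325 / 18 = 406.94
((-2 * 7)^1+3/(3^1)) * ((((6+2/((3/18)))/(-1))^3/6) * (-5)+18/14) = -442377/7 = -63196.71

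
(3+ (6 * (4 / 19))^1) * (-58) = -4698 / 19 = -247.26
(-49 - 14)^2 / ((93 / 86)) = 113778 / 31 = 3670.26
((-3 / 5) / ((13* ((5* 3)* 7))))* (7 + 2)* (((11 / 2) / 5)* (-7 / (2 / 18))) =891 / 3250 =0.27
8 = 8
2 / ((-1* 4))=-1 / 2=-0.50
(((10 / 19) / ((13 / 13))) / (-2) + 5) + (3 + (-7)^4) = 45766 / 19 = 2408.74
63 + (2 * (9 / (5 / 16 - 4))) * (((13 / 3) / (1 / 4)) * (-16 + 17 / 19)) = 1503327 / 1121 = 1341.06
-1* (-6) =6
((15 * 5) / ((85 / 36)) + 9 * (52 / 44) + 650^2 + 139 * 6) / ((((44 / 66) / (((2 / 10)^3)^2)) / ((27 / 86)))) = 6412882347 / 502562500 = 12.76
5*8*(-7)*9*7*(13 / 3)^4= -55979560 / 9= -6219951.11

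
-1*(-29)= 29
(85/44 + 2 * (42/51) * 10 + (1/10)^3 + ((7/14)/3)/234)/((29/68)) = 1207991137/27992250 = 43.15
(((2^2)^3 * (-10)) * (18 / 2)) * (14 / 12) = -6720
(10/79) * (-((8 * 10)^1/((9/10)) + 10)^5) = -5584059449000000/4664871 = -1197044773.37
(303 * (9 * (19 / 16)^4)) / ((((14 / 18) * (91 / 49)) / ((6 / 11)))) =9595404909 / 4685824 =2047.75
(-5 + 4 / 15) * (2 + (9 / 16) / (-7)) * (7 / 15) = -3053 / 720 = -4.24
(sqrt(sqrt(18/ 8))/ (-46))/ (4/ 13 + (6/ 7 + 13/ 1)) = -91 *sqrt(6)/ 118588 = -0.00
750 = 750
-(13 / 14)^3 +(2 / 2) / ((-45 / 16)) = -142769 / 123480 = -1.16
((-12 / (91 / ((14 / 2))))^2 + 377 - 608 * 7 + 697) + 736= -413230 / 169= -2445.15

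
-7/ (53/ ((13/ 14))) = -13/ 106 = -0.12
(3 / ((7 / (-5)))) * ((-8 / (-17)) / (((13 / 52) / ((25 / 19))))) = -12000 / 2261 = -5.31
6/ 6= 1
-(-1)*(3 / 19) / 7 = 3 / 133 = 0.02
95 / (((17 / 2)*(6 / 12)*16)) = 95 / 68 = 1.40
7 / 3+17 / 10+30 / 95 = 2479 / 570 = 4.35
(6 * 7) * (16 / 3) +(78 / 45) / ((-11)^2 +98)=735866 / 3285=224.01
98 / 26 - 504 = -500.23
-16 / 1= -16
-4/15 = -0.27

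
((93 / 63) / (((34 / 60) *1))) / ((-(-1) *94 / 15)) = 0.42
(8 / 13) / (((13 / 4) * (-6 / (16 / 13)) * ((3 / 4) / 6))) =-2048 / 6591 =-0.31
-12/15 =-4/5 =-0.80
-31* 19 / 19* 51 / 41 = -1581 / 41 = -38.56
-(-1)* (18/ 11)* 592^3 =3734544384/ 11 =339504034.91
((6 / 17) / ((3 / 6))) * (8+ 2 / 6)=100 / 17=5.88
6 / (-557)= -6 / 557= -0.01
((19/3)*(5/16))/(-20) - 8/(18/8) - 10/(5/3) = -5561/576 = -9.65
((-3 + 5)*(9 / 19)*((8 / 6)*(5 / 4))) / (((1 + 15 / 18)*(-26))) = -90 / 2717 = -0.03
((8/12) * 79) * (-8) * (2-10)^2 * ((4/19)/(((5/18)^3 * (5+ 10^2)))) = -209682432/83125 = -2522.50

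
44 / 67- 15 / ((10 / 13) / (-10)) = 13109 / 67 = 195.66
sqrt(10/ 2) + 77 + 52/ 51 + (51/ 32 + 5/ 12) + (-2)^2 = sqrt(5) + 137137/ 1632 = 86.27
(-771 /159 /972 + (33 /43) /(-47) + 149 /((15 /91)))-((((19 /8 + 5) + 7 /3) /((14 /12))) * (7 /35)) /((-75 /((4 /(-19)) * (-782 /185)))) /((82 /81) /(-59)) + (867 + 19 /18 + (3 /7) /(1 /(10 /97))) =2255183385378320998357 /1273495519702507500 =1770.86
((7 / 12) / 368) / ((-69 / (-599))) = 4193 / 304704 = 0.01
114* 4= 456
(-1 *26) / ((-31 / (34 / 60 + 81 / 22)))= 18226 / 5115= 3.56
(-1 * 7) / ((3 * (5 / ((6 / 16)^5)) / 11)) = -6237 / 163840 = -0.04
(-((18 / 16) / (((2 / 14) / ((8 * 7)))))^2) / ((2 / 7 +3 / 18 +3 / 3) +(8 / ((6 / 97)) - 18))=-2722734 / 1579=-1724.34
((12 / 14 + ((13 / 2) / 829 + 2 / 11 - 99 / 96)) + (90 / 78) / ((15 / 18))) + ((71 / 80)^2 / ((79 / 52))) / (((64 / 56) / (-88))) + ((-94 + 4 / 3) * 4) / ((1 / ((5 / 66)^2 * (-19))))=59136738938117 / 31152444523200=1.90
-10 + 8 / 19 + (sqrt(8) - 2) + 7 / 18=-3827 / 342 + 2 * sqrt(2)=-8.36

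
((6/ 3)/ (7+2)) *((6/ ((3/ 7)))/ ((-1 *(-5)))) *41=1148/ 45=25.51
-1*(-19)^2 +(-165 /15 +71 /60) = -22249 /60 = -370.82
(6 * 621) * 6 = 22356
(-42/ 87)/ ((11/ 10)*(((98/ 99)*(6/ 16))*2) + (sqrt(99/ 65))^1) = 535080/ 1161943- 30240*sqrt(715)/ 1161943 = -0.24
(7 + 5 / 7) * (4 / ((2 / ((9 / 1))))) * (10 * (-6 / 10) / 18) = -324 / 7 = -46.29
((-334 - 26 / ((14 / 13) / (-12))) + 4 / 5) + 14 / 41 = -61912 / 1435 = -43.14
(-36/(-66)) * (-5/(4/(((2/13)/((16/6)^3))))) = -405/73216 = -0.01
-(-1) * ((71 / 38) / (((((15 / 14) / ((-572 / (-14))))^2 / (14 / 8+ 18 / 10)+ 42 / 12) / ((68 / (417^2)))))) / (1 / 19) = 14019343624 / 3534716649159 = 0.00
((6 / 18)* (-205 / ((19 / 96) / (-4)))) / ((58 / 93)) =1220160 / 551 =2214.45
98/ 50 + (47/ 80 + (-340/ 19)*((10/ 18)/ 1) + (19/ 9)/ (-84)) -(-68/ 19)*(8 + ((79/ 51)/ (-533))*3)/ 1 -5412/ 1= -4127217325043/ 765601200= -5390.82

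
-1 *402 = -402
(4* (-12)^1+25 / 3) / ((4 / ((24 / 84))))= -17 / 6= -2.83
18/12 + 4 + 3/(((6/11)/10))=121/2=60.50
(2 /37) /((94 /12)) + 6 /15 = 3538 /8695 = 0.41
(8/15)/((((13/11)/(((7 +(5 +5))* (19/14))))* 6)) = 7106/4095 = 1.74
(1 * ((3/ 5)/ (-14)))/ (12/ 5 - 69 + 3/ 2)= 1/ 1519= 0.00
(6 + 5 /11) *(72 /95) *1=5112 /1045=4.89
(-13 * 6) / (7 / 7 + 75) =-39 / 38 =-1.03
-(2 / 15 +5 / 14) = -103 / 210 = -0.49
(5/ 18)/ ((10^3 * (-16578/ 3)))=-1/ 19893600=-0.00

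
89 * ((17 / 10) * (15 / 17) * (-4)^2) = 2136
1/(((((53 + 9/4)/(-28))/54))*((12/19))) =-9576/221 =-43.33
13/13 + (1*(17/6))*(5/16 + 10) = 967/32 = 30.22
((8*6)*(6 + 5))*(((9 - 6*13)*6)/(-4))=54648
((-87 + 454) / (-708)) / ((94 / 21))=-2569 / 22184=-0.12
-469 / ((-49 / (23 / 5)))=1541 / 35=44.03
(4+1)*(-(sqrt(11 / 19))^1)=-5*sqrt(209) / 19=-3.80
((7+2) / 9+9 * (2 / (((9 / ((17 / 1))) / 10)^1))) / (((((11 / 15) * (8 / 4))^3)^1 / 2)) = 104625 / 484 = 216.17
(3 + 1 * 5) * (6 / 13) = 48 / 13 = 3.69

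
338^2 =114244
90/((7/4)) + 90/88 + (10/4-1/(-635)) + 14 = 13485803/195580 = 68.95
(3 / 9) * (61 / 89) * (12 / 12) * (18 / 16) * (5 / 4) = 0.32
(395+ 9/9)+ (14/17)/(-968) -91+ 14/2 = 2567129/8228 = 312.00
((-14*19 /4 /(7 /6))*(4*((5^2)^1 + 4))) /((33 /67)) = -147668 /11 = -13424.36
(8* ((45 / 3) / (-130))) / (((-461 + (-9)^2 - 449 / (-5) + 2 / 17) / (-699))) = -237660 / 106847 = -2.22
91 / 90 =1.01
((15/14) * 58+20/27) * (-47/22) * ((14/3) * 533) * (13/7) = -3870504755/6237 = -620571.55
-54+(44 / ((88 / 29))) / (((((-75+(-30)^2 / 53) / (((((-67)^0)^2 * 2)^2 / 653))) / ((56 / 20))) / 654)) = -190099598 / 3346625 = -56.80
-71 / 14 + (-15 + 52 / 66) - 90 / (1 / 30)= -1256309 / 462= -2719.28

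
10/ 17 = 0.59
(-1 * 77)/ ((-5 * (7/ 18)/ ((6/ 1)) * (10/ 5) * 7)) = 594/ 35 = 16.97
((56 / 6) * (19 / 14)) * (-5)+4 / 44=-2087 / 33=-63.24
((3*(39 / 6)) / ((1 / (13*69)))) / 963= 3887 / 214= 18.16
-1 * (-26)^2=-676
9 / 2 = 4.50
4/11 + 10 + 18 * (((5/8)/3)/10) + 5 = 1385/88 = 15.74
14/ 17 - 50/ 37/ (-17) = 568/ 629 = 0.90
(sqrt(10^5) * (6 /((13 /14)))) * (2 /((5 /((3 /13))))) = 188.61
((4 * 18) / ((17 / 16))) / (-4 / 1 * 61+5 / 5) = -128 / 459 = -0.28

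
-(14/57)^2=-196/3249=-0.06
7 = 7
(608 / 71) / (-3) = -608 / 213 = -2.85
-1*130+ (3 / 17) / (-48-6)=-39781 / 306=-130.00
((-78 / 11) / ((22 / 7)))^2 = 74529 / 14641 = 5.09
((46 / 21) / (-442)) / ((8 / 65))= -115 / 2856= -0.04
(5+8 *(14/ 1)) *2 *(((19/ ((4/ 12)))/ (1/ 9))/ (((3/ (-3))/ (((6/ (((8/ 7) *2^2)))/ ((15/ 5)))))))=-420147/ 8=-52518.38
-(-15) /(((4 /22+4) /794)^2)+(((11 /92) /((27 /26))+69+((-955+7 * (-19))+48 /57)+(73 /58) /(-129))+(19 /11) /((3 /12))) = 2009191413133019 /3722478309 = 539745.63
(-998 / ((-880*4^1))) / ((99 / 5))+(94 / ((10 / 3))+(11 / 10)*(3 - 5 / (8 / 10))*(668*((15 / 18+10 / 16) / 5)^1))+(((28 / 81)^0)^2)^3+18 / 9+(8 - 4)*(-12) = -124287979 / 174240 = -713.31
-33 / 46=-0.72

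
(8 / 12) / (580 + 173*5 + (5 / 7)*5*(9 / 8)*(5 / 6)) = 224 / 486645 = 0.00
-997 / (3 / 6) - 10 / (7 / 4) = -13998 / 7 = -1999.71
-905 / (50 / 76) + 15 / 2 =-13681 / 10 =-1368.10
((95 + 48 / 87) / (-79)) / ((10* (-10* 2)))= 2771 / 458200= 0.01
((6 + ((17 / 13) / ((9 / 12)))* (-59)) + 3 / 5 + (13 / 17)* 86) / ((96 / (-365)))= 7382563 / 63648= 115.99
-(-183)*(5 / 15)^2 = 20.33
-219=-219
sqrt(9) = 3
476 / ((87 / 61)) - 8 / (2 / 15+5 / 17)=2987444 / 9483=315.03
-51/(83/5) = -255/83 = -3.07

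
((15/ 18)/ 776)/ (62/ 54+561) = 45/ 23556256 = 0.00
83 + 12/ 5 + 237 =322.40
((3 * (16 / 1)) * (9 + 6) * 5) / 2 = 1800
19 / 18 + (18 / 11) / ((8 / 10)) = 307 / 99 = 3.10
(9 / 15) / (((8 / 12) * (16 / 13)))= 117 / 160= 0.73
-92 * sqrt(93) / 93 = -9.54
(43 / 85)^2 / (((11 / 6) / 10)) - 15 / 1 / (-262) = 6051681 / 4164490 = 1.45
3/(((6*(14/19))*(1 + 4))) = 19/140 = 0.14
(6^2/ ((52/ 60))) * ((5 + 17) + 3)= 13500/ 13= 1038.46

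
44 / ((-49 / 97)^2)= 413996 / 2401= 172.43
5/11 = 0.45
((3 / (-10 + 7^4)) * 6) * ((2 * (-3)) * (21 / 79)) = -756 / 62963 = -0.01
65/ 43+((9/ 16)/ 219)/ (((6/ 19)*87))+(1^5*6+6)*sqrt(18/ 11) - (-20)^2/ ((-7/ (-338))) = -1181417078921/ 61172832+36*sqrt(22)/ 11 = -19297.42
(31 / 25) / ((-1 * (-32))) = 31 / 800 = 0.04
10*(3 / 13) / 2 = 15 / 13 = 1.15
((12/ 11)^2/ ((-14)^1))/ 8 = -9/ 847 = -0.01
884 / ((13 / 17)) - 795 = 361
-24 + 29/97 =-2299/97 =-23.70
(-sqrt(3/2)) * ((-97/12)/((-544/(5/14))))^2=-235225 * sqrt(6)/16704995328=-0.00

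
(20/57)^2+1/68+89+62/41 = 821127061/9058212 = 90.65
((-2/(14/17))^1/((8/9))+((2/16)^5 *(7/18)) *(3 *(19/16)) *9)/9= -6683741/22020096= -0.30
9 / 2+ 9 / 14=36 / 7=5.14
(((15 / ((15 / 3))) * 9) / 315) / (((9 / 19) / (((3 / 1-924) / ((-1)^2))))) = -5833 / 35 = -166.66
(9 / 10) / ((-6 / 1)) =-3 / 20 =-0.15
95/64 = 1.48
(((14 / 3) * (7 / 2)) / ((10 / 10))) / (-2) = -49 / 6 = -8.17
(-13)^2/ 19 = 169/ 19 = 8.89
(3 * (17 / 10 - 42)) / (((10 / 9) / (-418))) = 2274129 / 50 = 45482.58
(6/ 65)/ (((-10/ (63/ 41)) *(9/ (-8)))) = 168/ 13325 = 0.01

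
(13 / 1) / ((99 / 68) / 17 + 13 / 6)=45084 / 7811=5.77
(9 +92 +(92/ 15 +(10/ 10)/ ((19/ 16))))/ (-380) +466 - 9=49462327/ 108300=456.72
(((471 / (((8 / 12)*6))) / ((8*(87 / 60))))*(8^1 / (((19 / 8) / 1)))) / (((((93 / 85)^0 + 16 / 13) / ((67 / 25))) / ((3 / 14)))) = 4922892 / 559265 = 8.80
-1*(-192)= 192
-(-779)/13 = 779/13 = 59.92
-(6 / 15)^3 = -8 / 125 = -0.06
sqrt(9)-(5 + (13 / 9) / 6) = -121 / 54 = -2.24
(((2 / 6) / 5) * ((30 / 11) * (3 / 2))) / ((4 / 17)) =51 / 44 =1.16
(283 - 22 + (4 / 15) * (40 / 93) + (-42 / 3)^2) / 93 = 127535 / 25947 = 4.92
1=1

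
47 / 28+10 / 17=1079 / 476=2.27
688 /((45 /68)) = 46784 /45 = 1039.64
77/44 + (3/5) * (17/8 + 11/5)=869/200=4.34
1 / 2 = 0.50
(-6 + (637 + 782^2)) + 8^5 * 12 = 1005371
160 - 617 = -457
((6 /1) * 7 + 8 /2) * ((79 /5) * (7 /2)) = 12719 /5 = 2543.80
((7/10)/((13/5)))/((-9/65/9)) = -17.50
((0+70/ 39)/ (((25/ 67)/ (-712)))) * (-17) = 11353552/ 195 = 58223.34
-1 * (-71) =71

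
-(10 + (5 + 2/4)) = -31/2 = -15.50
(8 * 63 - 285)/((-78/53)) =-3869/26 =-148.81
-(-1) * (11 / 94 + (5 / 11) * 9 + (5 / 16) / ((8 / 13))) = 312069 / 66176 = 4.72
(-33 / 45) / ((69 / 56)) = -616 / 1035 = -0.60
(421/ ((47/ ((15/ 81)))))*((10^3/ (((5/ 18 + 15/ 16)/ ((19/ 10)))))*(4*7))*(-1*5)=-51193600/ 141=-363075.18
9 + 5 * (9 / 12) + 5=71 / 4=17.75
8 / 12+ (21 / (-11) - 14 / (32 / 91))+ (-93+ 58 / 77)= -492683 / 3696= -133.30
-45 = -45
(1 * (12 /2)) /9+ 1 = 5 /3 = 1.67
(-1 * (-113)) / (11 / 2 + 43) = 226 / 97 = 2.33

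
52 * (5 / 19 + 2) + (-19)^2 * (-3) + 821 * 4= 44055 / 19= 2318.68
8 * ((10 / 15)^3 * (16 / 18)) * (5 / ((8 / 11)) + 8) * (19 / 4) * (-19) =-687344 / 243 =-2828.58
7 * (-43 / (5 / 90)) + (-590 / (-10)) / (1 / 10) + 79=-4749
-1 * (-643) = 643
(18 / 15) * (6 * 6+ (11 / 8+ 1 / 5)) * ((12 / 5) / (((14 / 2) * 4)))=13527 / 3500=3.86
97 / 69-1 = 28 / 69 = 0.41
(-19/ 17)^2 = 361/ 289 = 1.25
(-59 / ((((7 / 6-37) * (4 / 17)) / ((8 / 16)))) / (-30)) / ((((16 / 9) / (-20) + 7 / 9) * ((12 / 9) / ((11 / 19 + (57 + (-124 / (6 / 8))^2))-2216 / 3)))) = -6857267271 / 2026160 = -3384.37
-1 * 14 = -14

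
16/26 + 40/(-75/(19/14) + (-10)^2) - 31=-29.49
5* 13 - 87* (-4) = 413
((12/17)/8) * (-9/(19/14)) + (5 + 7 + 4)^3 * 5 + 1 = 6615174/323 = 20480.41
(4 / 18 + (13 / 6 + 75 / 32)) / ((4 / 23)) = 31349 / 1152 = 27.21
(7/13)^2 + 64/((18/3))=5555/507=10.96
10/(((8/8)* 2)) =5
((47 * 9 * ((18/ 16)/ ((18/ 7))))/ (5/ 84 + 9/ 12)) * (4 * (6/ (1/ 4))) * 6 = 2238516/ 17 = 131677.41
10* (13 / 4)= 65 / 2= 32.50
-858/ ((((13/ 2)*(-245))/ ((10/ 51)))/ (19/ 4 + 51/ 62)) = 15202/ 25823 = 0.59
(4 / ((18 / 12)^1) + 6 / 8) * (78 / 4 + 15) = 943 / 8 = 117.88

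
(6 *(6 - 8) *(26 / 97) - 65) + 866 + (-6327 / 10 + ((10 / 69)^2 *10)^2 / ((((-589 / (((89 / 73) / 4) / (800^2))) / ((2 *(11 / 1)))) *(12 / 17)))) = 29964784751094417449 / 181512893872874880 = 165.08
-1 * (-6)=6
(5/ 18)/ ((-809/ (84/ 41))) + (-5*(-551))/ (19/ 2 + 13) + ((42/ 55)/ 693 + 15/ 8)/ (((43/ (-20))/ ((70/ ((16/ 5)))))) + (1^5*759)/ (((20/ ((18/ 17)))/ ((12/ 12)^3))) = 303203389147039/ 2112358477680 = 143.54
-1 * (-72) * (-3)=-216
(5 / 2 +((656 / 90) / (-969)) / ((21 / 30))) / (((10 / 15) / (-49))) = -2127461 / 11628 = -182.96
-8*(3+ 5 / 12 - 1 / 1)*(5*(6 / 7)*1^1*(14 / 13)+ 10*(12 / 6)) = -18560 / 39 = -475.90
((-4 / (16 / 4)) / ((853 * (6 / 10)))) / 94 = -5 / 240546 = -0.00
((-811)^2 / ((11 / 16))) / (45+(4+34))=10523536 / 913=11526.33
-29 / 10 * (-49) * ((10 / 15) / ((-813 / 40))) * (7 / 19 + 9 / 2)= -1051540 / 46341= -22.69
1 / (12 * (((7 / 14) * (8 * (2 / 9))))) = 0.09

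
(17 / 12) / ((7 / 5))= 85 / 84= 1.01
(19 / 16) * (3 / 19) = 3 / 16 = 0.19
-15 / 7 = -2.14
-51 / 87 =-17 / 29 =-0.59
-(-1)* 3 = 3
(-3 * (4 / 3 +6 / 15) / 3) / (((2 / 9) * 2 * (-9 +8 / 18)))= 351 / 770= 0.46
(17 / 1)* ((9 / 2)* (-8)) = -612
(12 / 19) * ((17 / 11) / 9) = 68 / 627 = 0.11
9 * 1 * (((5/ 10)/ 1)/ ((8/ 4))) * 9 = 81/ 4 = 20.25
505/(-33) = -505/33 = -15.30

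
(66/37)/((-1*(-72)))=11/444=0.02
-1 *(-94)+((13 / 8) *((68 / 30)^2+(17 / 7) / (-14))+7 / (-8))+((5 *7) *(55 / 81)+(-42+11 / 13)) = 83.80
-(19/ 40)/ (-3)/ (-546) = -19/ 65520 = -0.00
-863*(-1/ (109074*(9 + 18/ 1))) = 863/ 2944998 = 0.00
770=770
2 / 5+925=4627 / 5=925.40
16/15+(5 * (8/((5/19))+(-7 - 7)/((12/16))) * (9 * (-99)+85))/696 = -66.87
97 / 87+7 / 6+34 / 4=938 / 87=10.78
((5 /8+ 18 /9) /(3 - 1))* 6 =63 /8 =7.88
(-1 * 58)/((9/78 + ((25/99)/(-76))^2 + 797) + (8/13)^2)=-0.07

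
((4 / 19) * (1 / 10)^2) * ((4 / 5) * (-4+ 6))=8 / 2375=0.00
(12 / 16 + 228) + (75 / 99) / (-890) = 2687345 / 11748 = 228.75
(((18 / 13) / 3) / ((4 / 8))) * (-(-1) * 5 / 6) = 10 / 13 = 0.77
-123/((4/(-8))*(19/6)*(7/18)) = 199.76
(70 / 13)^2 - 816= -133004 / 169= -787.01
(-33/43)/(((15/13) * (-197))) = 0.00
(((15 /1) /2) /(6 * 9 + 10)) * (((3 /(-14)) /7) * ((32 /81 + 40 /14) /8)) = -2305 /1580544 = -0.00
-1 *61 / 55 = -61 / 55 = -1.11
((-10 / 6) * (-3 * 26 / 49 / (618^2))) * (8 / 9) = 260 / 42107121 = 0.00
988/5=197.60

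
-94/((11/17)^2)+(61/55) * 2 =-134488/605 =-222.29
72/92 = 18/23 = 0.78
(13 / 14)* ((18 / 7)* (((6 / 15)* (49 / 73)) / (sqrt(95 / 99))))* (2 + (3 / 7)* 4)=2.43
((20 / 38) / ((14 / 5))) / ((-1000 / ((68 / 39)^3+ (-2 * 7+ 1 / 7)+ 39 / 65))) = 2064862 / 1380649725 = 0.00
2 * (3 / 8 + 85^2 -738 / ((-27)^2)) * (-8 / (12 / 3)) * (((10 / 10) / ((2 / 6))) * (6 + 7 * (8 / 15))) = -341741251 / 405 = -843805.56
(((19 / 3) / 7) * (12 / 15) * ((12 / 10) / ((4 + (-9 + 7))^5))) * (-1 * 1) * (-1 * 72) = 1.95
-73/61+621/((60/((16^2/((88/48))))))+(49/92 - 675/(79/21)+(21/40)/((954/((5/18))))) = 353163933907277/279149634720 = 1265.14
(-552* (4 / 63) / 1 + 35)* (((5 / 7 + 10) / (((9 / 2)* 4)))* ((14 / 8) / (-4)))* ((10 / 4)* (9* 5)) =625 / 448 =1.40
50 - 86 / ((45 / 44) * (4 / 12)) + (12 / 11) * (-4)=-34094 / 165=-206.63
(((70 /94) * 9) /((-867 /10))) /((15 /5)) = -350 /13583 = -0.03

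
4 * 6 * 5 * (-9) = -1080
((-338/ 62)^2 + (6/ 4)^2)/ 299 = 122893/ 1149356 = 0.11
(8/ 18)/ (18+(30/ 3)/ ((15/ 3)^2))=5/ 207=0.02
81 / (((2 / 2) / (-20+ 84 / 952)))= -1612.85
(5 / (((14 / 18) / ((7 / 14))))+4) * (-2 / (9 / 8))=-808 / 63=-12.83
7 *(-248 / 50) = -868 / 25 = -34.72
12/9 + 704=2116/3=705.33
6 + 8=14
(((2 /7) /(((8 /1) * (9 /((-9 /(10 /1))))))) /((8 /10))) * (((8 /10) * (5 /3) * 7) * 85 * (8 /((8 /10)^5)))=-265625 /3072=-86.47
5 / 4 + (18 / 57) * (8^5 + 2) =786575 / 76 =10349.67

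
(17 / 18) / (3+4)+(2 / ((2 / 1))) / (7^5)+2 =645887 / 302526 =2.13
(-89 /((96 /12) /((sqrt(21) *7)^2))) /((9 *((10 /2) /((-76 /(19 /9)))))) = 91581 /10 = 9158.10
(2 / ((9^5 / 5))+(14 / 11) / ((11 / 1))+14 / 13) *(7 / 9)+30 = 25854242368 / 835956693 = 30.93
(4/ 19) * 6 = 24/ 19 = 1.26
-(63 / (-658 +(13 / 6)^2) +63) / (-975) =493143 / 7643675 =0.06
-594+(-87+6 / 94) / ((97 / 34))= -2846970 / 4559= -624.47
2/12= 1/6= 0.17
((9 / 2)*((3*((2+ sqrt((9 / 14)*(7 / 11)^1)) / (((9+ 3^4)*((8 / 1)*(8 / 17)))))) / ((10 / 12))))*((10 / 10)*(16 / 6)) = 0.34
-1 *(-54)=54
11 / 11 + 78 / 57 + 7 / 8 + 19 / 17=11269 / 2584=4.36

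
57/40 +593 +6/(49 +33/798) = 62046961/104360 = 594.55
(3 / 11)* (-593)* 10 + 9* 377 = 19533 / 11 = 1775.73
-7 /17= -0.41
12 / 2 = 6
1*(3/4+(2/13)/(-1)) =31/52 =0.60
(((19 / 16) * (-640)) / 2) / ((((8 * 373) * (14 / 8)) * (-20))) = 19 / 5222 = 0.00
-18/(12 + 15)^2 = -2/81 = -0.02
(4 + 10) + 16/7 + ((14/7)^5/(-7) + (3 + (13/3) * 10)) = 1219/21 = 58.05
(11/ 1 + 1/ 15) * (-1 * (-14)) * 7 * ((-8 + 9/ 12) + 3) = -69139/ 15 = -4609.27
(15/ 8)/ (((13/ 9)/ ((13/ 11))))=135/ 88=1.53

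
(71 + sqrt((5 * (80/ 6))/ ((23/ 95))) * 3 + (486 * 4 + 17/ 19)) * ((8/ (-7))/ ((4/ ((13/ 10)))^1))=-497926/ 665 - 26 * sqrt(13110)/ 161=-767.25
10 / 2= 5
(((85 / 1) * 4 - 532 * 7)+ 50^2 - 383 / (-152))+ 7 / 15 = -2008711 / 2280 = -881.01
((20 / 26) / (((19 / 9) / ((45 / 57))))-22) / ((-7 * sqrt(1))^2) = -101896 / 229957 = -0.44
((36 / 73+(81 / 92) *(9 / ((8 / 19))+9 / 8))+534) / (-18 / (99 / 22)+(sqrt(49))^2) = 2481799 / 201480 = 12.32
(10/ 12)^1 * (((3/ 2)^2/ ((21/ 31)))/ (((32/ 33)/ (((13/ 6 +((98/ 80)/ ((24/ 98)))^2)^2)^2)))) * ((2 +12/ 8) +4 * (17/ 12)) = 5775031237251887370656161059751/ 403978164230946816000000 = 14295404.43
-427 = -427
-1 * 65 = -65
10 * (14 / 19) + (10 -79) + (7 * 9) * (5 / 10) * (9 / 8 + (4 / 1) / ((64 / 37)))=28363 / 608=46.65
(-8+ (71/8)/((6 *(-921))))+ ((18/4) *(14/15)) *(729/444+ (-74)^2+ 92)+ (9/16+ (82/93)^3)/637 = 388855595649842213/16628777916660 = 23384.50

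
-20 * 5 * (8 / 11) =-72.73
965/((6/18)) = 2895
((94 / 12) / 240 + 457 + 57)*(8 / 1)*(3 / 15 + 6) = 22946417 / 900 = 25496.02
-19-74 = -93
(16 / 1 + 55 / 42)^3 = 384240583 / 74088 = 5186.27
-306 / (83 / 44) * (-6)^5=104696064 / 83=1261398.36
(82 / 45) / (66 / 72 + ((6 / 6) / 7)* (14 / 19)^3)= 2249752 / 1202295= 1.87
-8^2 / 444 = -16 / 111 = -0.14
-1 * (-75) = 75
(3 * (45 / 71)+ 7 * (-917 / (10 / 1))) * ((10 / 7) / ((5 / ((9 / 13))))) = -4089591 / 32305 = -126.59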